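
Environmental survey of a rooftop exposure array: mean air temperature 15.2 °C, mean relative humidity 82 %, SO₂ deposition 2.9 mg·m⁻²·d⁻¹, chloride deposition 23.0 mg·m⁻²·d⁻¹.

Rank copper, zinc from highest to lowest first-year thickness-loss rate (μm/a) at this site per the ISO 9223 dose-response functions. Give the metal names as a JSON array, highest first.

["copper", "zinc"]

copper: f(T) = -0.080·(T−10) [T>10 °C] = -0.4160
  Pd branch = 0.0053·Pd^0.26·e^(0.059·RH+f) = 0.582 μm/a
  Cl⁻ term: 0.01025·23.0^0.27·exp(0.036·82+0.049·15.2) = 0.9636
  sum: 0.582 + 0.9636 → r_corr = 1.546 μm/a
zinc: temperature factor f = -0.071·(5.2) = -0.3692
  SO₂ term: 0.0129·2.9^0.44·exp(0.046·82-0.3692) = 0.6192
  Cl⁻ term: 0.0175·23.0^0.57·exp(0.008·82+0.085·15.2) = 0.7332
  r_corr = 0.6192 + 0.7332 = 1.352 μm/a
Ordering by μm/a: copper (1.55) > zinc (1.35)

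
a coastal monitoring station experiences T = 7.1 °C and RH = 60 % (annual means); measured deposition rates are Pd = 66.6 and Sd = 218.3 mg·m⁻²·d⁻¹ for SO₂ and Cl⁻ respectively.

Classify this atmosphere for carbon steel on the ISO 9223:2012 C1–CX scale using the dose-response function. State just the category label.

C4

carbon steel: temperature factor f = +0.150·(-2.9) = -0.4350
  SO₂ term: 1.77·66.6^0.52·exp(0.02·60-0.4350) = 33.76
  Cl⁻ term: 0.102·218.3^0.62·exp(0.033·60+0.04·7.1) = 27.67
  sum: 33.76 + 27.67 → r_corr = 61.43 μm/a
Category bounds: 50…80 μm/a bracket r_corr ⇒ C4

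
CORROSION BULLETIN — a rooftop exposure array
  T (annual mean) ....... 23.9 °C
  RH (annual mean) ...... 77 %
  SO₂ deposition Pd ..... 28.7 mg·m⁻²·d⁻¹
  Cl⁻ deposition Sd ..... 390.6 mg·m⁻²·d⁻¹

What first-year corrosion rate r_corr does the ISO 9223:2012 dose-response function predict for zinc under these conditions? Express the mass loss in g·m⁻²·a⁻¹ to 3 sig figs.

r_corr = 58.1 g·m⁻²·a⁻¹

zinc: temperature factor f = -0.071·(13.9) = -0.9869
  sulphur-dioxide contribution → 0.7273 μm/a
  chloride contribution → 7.415 μm/a
  total first-year rate 8.142 μm/a
Convert to mass loss: 8.142 μm/a × 7.14 g/cm³ = 58.14 g·m⁻²·a⁻¹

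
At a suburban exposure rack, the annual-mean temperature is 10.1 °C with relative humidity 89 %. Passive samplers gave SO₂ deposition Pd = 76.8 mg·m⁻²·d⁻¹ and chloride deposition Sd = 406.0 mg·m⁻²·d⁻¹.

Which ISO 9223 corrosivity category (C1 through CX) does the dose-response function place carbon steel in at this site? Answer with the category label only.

CX

carbon steel: f(T) = -0.054·(T−10) [T>10 °C] = -0.0054
  SO₂ term: 1.77·76.8^0.52·exp(0.02·89-0.0054) = 99.78
  Cl⁻ term: 0.102·406.0^0.62·exp(0.033·89+0.04·10.1) = 119.4
  r_corr = 99.78 + 119.4 = 219.1 μm/a
Category bounds: 200…700 μm/a bracket r_corr ⇒ CX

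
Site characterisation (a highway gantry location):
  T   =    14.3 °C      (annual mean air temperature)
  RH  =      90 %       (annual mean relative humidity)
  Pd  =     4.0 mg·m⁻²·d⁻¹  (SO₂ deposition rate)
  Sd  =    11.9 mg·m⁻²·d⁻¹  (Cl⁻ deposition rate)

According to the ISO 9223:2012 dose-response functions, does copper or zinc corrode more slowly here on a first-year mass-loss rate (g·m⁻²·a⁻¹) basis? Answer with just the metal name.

zinc

copper: temperature factor f = -0.080·(4.3) = -0.3440
  Pd branch = 0.0053·Pd^0.26·e^(0.059·RH+f) = 1.09 μm/a
  Sd branch = 0.01025·Sd^0.27·e^(0.036·RH+0.049·T) = 1.029 μm/a
  sum: 1.09 + 1.029 → r_corr = 2.12 μm/a
  mass loss = 2.12 μm/a × 8.96 g/cm³ = 18.99 g·m⁻²·a⁻¹
zinc: f(T) = -0.071·(T−10) [T>10 °C] = -0.3053
  SO₂ term: 0.0129·4.0^0.44·exp(0.046·90-0.3053) = 1.099
  Cl⁻ term: 0.0175·11.9^0.57·exp(0.008·90+0.085·14.3) = 0.4974
  sum: 1.099 + 0.4974 → r_corr = 1.596 μm/a
  mass loss = 1.596 μm/a × 7.14 g/cm³ = 11.4 g·m⁻²·a⁻¹
Ordering by g·m⁻²·a⁻¹: copper (19) > zinc (11.4)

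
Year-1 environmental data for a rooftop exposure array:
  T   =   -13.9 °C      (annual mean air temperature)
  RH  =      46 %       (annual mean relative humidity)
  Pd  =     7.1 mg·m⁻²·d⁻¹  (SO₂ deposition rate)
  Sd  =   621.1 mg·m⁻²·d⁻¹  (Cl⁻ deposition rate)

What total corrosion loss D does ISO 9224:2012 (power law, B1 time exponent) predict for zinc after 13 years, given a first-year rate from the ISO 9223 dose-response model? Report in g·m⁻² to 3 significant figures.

zinc: temperature factor f = +0.038·(-23.9) = -0.9082
  SO₂ term: 0.0129·7.1^0.44·exp(0.046·46-0.9082) = 0.1023
  Cl⁻ term: 0.0175·621.1^0.57·exp(0.008·46+0.085·-13.9) = 0.3033
  r_corr = 0.1023 + 0.3033 = 0.4055 μm/a
ISO 9224: D(t) = r_corr · t^b with b = 0.813 (zinc, B1)
  D(13) = 0.4055 × 13^0.813 = 0.4055 × 8.047 = 3.263 μm
  Mass loss = 3.263 μm × 7.14 g/cm³ = 23.3 g·m⁻²

D(13) = 23.3 g·m⁻²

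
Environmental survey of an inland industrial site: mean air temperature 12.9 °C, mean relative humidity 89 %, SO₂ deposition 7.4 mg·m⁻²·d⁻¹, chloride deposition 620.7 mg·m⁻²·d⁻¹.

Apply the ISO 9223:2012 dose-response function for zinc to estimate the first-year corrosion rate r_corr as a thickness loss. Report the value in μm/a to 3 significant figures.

r_corr = 5.69 μm/a

zinc: temperature factor f = -0.071·(2.9) = -0.2059
  SO₂ term: 0.0129·7.4^0.44·exp(0.046·89-0.2059) = 1.519
  Sd branch = 0.0175·Sd^0.57·e^(0.008·RH+0.085·T) = 4.173 μm/a
  r_corr = 1.519 + 4.173 = 5.692 μm/a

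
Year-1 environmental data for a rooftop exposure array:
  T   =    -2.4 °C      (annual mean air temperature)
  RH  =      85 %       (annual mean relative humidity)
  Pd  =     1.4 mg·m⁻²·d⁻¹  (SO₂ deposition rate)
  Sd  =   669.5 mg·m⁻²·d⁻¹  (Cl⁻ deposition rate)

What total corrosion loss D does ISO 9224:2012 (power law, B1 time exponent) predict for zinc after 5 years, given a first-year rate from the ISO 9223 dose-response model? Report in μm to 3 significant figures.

zinc: temperature factor f = +0.038·(-12.4) = -0.4712
  Pd branch = 0.0129·Pd^0.44·e^(0.046·RH+f) = 0.4659 μm/a
  Cl⁻ term: 0.0175·669.5^0.57·exp(0.008·85+0.085·-2.4) = 1.149
  sum: 0.4659 + 1.149 → r_corr = 1.615 μm/a
Long-term exponent b (ISO 9224 Table 2, B1) = 0.813
  D(5) = 1.615 × 5^0.813 = 1.615 × 3.701 = 5.977 μm

D(5) = 5.98 μm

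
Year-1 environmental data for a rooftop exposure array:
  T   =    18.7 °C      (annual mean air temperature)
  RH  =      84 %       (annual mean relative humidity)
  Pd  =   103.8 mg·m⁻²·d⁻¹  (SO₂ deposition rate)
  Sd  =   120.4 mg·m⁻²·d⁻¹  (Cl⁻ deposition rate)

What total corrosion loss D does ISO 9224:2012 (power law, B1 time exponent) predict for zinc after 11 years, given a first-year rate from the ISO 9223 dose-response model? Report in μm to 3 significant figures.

zinc: f(T) = -0.071·(T−10) [T>10 °C] = -0.6177
  sulphur-dioxide contribution → 2.556 μm/a
  chloride contribution → 2.577 μm/a
  total first-year rate 5.133 μm/a
Power-law: D(11) = r_corr · 11^0.813
  D(11) = 5.133 × 11^0.813 = 5.133 × 7.025 = 36.06 μm

D(11) = 36.1 μm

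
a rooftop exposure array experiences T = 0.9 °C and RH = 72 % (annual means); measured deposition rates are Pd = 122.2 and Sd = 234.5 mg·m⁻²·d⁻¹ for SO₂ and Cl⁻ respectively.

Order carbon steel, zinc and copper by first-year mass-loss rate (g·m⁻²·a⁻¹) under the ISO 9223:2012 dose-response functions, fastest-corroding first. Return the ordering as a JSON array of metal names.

["carbon steel", "zinc", "copper"]

carbon steel: f(T) = +0.150·(T−10) [T≤10 °C] = -1.3650
  SO₂ term: 1.77·122.2^0.52·exp(0.02·72-1.3650) = 23.22
  Sd branch = 0.102·Sd^0.62·e^(0.033·RH+0.04·T) = 33.54 μm/a
  sum: 23.22 + 33.54 → r_corr = 56.76 μm/a
  mass loss = 56.76 μm/a × 7.85 g/cm³ = 445.6 g·m⁻²·a⁻¹
zinc: temperature factor f = +0.038·(-9.1) = -0.3458
  Pd branch = 0.0129·Pd^0.44·e^(0.046·RH+f) = 2.075 μm/a
  Cl⁻ term: 0.0175·234.5^0.57·exp(0.008·72+0.085·0.9) = 0.754
  r_corr = 2.075 + 0.754 = 2.829 μm/a
  mass loss = 2.829 μm/a × 7.14 g/cm³ = 20.2 g·m⁻²·a⁻¹
copper: f(T) = +0.126·(T−10) [T≤10 °C] = -1.1466
  SO₂ term: 0.0053·122.2^0.26·exp(0.059·72-1.1466) = 0.411
  Sd branch = 0.01025·Sd^0.27·e^(0.036·RH+0.049·T) = 0.6245 μm/a
  r_corr = 0.411 + 0.6245 = 1.035 μm/a
  mass loss = 1.035 μm/a × 8.96 g/cm³ = 9.278 g·m⁻²·a⁻¹
Ordering by g·m⁻²·a⁻¹: carbon steel (446) > zinc (20.2) > copper (9.28)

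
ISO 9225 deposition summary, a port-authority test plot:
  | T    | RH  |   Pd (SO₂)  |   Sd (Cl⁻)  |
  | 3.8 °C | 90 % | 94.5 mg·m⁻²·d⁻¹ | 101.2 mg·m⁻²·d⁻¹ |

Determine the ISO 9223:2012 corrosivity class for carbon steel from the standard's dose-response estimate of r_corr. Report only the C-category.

carbon steel: f(T) = +0.150·(T−10) [T≤10 °C] = -0.9300
  Pd branch = 1.77·Pd^0.52·e^(0.02·RH+f) = 44.98 μm/a
  Cl⁻ term: 0.102·101.2^0.62·exp(0.033·90+0.04·3.8) = 40.52
  r_corr = 44.98 + 40.52 = 85.5 μm/a
85.5 μm/a falls in (80, 200] for carbon steel → category C5

C5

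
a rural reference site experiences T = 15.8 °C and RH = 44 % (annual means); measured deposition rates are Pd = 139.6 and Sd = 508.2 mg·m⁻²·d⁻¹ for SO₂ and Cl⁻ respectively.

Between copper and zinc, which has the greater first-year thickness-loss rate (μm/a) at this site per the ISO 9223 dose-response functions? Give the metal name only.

copper: temperature factor f = -0.080·(5.8) = -0.4640
  SO₂ term: 0.0053·139.6^0.26·exp(0.059·44-0.4640) = 0.1614
  Cl⁻ term: 0.01025·508.2^0.27·exp(0.036·44+0.049·15.8) = 0.5828
  r_corr = 0.1614 + 0.5828 = 0.7442 μm/a
zinc: f(T) = -0.071·(T−10) [T>10 °C] = -0.4118
  Pd branch = 0.0129·Pd^0.44·e^(0.046·RH+f) = 0.5682 μm/a
  Cl⁻ term: 0.0175·508.2^0.57·exp(0.008·44+0.085·15.8) = 3.324
  sum: 0.5682 + 3.324 → r_corr = 3.892 μm/a
Ordering by μm/a: zinc (3.89) > copper (0.744)

zinc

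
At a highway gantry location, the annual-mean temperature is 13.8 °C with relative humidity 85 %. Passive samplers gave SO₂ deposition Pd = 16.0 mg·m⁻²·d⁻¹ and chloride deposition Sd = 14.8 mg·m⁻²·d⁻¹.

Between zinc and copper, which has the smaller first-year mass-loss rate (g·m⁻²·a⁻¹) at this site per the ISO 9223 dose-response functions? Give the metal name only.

zinc

zinc: T>10 °C ⇒ hinge -0.071·(13.8−10) = -0.2698
  Pd branch = 0.0129·Pd^0.44·e^(0.046·RH+f) = 1.665 μm/a
  Cl⁻ term: 0.0175·14.8^0.57·exp(0.008·85+0.085·13.8) = 0.5186
  sum: 1.665 + 0.5186 → r_corr = 2.183 μm/a
  mass loss = 2.183 μm/a × 7.14 g/cm³ = 15.59 g·m⁻²·a⁻¹
copper: f(T) = -0.080·(T−10) [T>10 °C] = -0.3040
  Pd branch = 0.0053·Pd^0.26·e^(0.059·RH+f) = 1.211 μm/a
  Sd branch = 0.01025·Sd^0.27·e^(0.036·RH+0.049·T) = 0.8898 μm/a
  r_corr = 1.211 + 0.8898 = 2.101 μm/a
  mass loss = 2.101 μm/a × 8.96 g/cm³ = 18.83 g·m⁻²·a⁻¹
Ordering by g·m⁻²·a⁻¹: copper (18.8) > zinc (15.6)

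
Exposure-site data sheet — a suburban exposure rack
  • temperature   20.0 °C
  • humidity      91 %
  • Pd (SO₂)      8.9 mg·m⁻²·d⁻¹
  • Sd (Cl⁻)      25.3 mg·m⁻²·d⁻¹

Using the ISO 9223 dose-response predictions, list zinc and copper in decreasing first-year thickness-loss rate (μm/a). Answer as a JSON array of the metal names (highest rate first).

["copper", "zinc"]

zinc: T>10 °C ⇒ hinge -0.071·(20.0−10) = -0.7100
  sulphur-dioxide contribution → 1.091 μm/a
  chloride contribution → 1.251 μm/a
  total first-year rate 2.342 μm/a
copper: temperature factor f = -0.080·(10.0) = -0.8000
  sulphur-dioxide contribution → 0.9024 μm/a
  chloride contribution → 1.73 μm/a
  total first-year rate 2.632 μm/a
Ordering by μm/a: copper (2.63) > zinc (2.34)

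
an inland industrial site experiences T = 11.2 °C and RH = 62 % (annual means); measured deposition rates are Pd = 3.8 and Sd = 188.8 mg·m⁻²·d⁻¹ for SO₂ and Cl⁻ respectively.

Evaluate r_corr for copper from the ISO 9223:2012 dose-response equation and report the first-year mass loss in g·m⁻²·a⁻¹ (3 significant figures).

copper: T>10 °C ⇒ hinge -0.080·(11.2−10) = -0.0960
  Pd branch = 0.0053·Pd^0.26·e^(0.059·RH+f) = 0.2642 μm/a
  Sd branch = 0.01025·Sd^0.27·e^(0.036·RH+0.049·T) = 0.6807 μm/a
  sum: 0.2642 + 0.6807 → r_corr = 0.9449 μm/a
Convert to mass loss: 0.9449 μm/a × 8.96 g/cm³ = 8.466 g·m⁻²·a⁻¹

r_corr = 8.47 g·m⁻²·a⁻¹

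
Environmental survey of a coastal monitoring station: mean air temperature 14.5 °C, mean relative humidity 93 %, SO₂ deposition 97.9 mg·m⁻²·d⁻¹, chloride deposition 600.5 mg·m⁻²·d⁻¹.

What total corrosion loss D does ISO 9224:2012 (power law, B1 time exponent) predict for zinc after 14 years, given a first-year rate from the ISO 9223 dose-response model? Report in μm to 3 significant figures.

D(14) = 84.8 μm

zinc: temperature factor f = -0.071·(4.5) = -0.3195
  SO₂ term: 0.0129·97.9^0.44·exp(0.046·93-0.3195) = 5.078
  Cl⁻ term: 0.0175·600.5^0.57·exp(0.008·93+0.085·14.5) = 4.844
  sum: 5.078 + 4.844 → r_corr = 9.922 μm/a
Power-law: D(14) = r_corr · 14^0.813
  D(14) = 9.922 × 14^0.813 = 9.922 × 8.547 = 84.8 μm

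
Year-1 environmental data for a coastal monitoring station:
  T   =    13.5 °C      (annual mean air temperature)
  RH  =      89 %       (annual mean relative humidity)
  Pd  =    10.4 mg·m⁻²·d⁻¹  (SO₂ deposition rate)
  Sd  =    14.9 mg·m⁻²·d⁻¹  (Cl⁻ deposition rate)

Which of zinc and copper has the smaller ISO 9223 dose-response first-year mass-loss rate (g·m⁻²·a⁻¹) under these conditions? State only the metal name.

zinc

zinc: T>10 °C ⇒ hinge -0.071·(13.5−10) = -0.2485
  Pd branch = 0.0129·Pd^0.44·e^(0.046·RH+f) = 1.691 μm/a
  Sd branch = 0.0175·Sd^0.57·e^(0.008·RH+0.085·T) = 0.524 μm/a
  r_corr = 1.691 + 0.524 = 2.215 μm/a
  mass loss = 2.215 μm/a × 7.14 g/cm³ = 15.82 g·m⁻²·a⁻¹
copper: f(T) = -0.080·(T−10) [T>10 °C] = -0.2800
  Pd branch = 0.0053·Pd^0.26·e^(0.059·RH+f) = 1.405 μm/a
  Sd branch = 0.01025·Sd^0.27·e^(0.036·RH+0.049·T) = 1.014 μm/a
  sum: 1.405 + 1.014 → r_corr = 2.419 μm/a
  mass loss = 2.419 μm/a × 8.96 g/cm³ = 21.68 g·m⁻²·a⁻¹
Ordering by g·m⁻²·a⁻¹: copper (21.7) > zinc (15.8)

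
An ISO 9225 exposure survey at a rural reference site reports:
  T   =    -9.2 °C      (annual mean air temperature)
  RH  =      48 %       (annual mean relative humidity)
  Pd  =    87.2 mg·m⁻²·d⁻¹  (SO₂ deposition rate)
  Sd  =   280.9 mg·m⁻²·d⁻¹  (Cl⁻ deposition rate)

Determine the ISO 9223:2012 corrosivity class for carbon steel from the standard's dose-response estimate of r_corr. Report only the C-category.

carbon steel: temperature factor f = +0.150·(-19.2) = -2.8800
  sulphur-dioxide contribution → 2.65 μm/a
  chloride contribution → 11.34 μm/a
  ⇒ r_corr(carbon steel) = 13.99 μm/a
Category bounds: 1.3…25 μm/a bracket r_corr ⇒ C2

C2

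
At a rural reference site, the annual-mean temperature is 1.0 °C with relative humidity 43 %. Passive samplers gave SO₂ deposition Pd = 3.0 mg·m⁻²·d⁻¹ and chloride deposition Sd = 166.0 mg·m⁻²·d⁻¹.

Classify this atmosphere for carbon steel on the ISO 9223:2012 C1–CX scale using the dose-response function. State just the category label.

carbon steel: temperature factor f = +0.150·(-9.0) = -1.3500
  SO₂ term: 1.77·3.0^0.52·exp(0.02·43-1.3500) = 1.92
  Sd branch = 0.102·Sd^0.62·e^(0.033·RH+0.04·T) = 10.44 μm/a
  r_corr = 1.92 + 10.44 = 12.36 μm/a
Category bounds: 1.3…25 μm/a bracket r_corr ⇒ C2

C2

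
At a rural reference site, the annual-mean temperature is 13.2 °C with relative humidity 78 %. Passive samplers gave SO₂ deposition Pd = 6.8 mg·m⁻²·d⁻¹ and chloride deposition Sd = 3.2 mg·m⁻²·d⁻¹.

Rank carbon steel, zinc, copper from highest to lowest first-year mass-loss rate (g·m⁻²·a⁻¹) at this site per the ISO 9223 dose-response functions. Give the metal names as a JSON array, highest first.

["carbon steel", "copper", "zinc"]

carbon steel: T>10 °C ⇒ hinge -0.054·(13.2−10) = -0.1728
  Pd branch = 1.77·Pd^0.52·e^(0.02·RH+f) = 19.2 μm/a
  Sd branch = 0.102·Sd^0.62·e^(0.033·RH+0.04·T) = 4.666 μm/a
  r_corr = 19.2 + 4.666 = 23.87 μm/a
  mass loss = 23.87 μm/a × 7.85 g/cm³ = 187.4 g·m⁻²·a⁻¹
zinc: temperature factor f = -0.071·(3.2) = -0.2272
  SO₂ term: 0.0129·6.8^0.44·exp(0.046·78-0.2272) = 0.8639
  Cl⁻ term: 0.0175·3.2^0.57·exp(0.008·78+0.085·13.2) = 0.1946
  sum: 0.8639 + 0.1946 → r_corr = 1.059 μm/a
  mass loss = 1.059 μm/a × 7.14 g/cm³ = 7.558 g·m⁻²·a⁻¹
copper: T>10 °C ⇒ hinge -0.080·(13.2−10) = -0.2560
  Pd branch = 0.0053·Pd^0.26·e^(0.059·RH+f) = 0.6732 μm/a
  Sd branch = 0.01025·Sd^0.27·e^(0.036·RH+0.049·T) = 0.4441 μm/a
  sum: 0.6732 + 0.4441 → r_corr = 1.117 μm/a
  mass loss = 1.117 μm/a × 8.96 g/cm³ = 10.01 g·m⁻²·a⁻¹
Ordering by g·m⁻²·a⁻¹: carbon steel (187) > copper (10) > zinc (7.56)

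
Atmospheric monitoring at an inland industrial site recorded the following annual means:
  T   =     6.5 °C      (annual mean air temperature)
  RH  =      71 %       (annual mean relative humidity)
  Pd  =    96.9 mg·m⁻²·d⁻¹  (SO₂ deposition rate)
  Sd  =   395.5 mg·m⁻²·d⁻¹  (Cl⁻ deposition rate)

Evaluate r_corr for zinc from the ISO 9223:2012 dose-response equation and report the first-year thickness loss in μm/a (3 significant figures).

r_corr = 3.84 μm/a

zinc: T≤10 °C ⇒ hinge +0.038·(6.5−10) = -0.1330
  Pd branch = 0.0129·Pd^0.44·e^(0.046·RH+f) = 2.214 μm/a
  Cl⁻ term: 0.0175·395.5^0.57·exp(0.008·71+0.085·6.5) = 1.622
  sum: 2.214 + 1.622 → r_corr = 3.836 μm/a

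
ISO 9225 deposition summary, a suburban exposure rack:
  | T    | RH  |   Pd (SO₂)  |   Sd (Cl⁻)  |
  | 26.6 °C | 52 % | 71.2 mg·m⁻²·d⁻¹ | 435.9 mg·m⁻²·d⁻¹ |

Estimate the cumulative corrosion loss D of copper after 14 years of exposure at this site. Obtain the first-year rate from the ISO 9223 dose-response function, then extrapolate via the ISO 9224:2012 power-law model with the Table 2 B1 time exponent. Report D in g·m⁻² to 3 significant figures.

copper: T>10 °C ⇒ hinge -0.080·(26.6−10) = -1.3280
  Pd branch = 0.0053·Pd^0.26·e^(0.059·RH+f) = 0.09154 μm/a
  Sd branch = 0.01025·Sd^0.27·e^(0.036·RH+0.049·T) = 1.266 μm/a
  r_corr = 0.09154 + 1.266 = 1.357 μm/a
Long-term exponent b (ISO 9224 Table 2, B1) = 0.667
  D(14) = 1.357 × 14^0.667 = 1.357 × 5.814 = 7.892 μm
  Mass loss = 7.892 μm × 8.96 g/cm³ = 70.71 g·m⁻²

D(14) = 70.7 g·m⁻²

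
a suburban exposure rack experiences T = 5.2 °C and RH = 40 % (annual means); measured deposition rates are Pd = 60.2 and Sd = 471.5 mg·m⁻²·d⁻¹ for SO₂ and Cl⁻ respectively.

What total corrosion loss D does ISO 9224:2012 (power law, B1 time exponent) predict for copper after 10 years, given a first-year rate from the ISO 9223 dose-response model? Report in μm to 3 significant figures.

D(10) = 1.78 μm

copper: T≤10 °C ⇒ hinge +0.126·(5.2−10) = -0.6048
  sulphur-dioxide contribution → 0.08897 μm/a
  chloride contribution → 0.2942 μm/a
  total first-year rate 0.3831 μm/a
Power-law: D(10) = r_corr · 10^0.667
  D(10) = 0.3831 × 10^0.667 = 0.3831 × 4.645 = 1.78 μm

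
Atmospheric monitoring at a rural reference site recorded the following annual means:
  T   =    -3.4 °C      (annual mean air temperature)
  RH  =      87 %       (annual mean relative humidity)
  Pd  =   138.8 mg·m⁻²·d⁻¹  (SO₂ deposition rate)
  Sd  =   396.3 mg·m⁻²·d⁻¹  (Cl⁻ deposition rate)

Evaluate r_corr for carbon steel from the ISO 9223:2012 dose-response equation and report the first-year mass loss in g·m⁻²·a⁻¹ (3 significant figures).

r_corr = 641 g·m⁻²·a⁻¹

carbon steel: temperature factor f = +0.150·(-13.4) = -2.0100
  SO₂ term: 1.77·138.8^0.52·exp(0.02·87-2.0100) = 17.57
  Sd branch = 0.102·Sd^0.62·e^(0.033·RH+0.04·T) = 64.15 μm/a
  sum: 17.57 + 64.15 → r_corr = 81.72 μm/a
Convert to mass loss: 81.72 μm/a × 7.85 g/cm³ = 641.5 g·m⁻²·a⁻¹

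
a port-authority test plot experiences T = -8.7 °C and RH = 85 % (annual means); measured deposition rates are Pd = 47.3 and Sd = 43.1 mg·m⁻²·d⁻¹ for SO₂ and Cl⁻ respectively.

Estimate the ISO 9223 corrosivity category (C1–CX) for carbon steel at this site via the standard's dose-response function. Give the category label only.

C2

carbon steel: temperature factor f = +0.150·(-18.7) = -2.8050
  sulphur-dioxide contribution → 4.355 μm/a
  chloride contribution → 12.28 μm/a
  ⇒ r_corr(carbon steel) = 16.63 μm/a
ISO 9223 Table 2 (carbon steel): 1.3 < 16.6 ≤ 25 μm/a ⇒ C2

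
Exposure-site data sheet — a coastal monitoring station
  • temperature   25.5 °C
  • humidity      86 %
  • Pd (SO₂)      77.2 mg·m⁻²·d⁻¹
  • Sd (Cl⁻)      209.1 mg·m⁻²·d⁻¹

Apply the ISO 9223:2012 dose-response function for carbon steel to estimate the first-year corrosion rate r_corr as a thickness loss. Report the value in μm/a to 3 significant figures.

r_corr = 174 μm/a

carbon steel: temperature factor f = -0.054·(15.5) = -0.8370
  Pd branch = 1.77·Pd^0.52·e^(0.02·RH+f) = 41.02 μm/a
  Cl⁻ term: 0.102·209.1^0.62·exp(0.033·86+0.04·25.5) = 132.7
  sum: 41.02 + 132.7 → r_corr = 173.7 μm/a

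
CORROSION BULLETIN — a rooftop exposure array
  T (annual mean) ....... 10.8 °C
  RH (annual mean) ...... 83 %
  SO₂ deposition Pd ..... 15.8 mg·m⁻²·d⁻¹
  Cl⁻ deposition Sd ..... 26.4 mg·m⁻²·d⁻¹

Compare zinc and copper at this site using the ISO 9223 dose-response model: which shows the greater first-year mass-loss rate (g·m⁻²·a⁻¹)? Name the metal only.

zinc: temperature factor f = -0.071·(0.8) = -0.0568
  sulphur-dioxide contribution → 1.868 μm/a
  chloride contribution → 0.5501 μm/a
  ⇒ r_corr(zinc) = 2.418 μm/a
  mass loss = 2.418 μm/a × 7.14 g/cm³ = 17.27 g·m⁻²·a⁻¹
copper: temperature factor f = -0.080·(0.8) = -0.0640
  sulphur-dioxide contribution → 1.364 μm/a
  chloride contribution → 0.8357 μm/a
  total first-year rate 2.2 μm/a
  mass loss = 2.2 μm/a × 8.96 g/cm³ = 19.71 g·m⁻²·a⁻¹
Ordering by g·m⁻²·a⁻¹: copper (19.7) > zinc (17.3)

copper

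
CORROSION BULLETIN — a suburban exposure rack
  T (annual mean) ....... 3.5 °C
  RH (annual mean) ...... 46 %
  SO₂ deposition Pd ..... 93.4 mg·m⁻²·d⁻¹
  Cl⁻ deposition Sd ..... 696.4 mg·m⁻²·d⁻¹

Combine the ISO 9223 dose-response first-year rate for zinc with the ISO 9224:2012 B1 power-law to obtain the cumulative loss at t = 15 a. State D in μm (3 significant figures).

D(15) = 18.4 μm

zinc: T≤10 °C ⇒ hinge +0.038·(3.5−10) = -0.2470
  sulphur-dioxide contribution → 0.6155 μm/a
  chloride contribution → 1.421 μm/a
  total first-year rate 2.036 μm/a
Long-term exponent b (ISO 9224 Table 2, B1) = 0.813
  D(15) = 2.036 × 15^0.813 = 2.036 × 9.04 = 18.41 μm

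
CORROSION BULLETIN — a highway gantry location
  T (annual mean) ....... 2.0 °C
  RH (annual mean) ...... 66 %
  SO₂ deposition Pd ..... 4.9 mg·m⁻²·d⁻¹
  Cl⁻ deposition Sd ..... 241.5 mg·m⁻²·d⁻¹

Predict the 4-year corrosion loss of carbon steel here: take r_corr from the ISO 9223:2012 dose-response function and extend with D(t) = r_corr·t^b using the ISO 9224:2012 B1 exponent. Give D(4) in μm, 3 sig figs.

carbon steel: T≤10 °C ⇒ hinge +0.150·(2.0−10) = -1.2000
  Pd branch = 1.77·Pd^0.52·e^(0.02·RH+f) = 4.56 μm/a
  Sd branch = 0.102·Sd^0.62·e^(0.033·RH+0.04·T) = 29.29 μm/a
  sum: 4.56 + 29.29 → r_corr = 33.85 μm/a
Power-law: D(4) = r_corr · 4^0.523
  D(4) = 33.85 × 4^0.523 = 33.85 × 2.065 = 69.88 μm

D(4) = 69.9 μm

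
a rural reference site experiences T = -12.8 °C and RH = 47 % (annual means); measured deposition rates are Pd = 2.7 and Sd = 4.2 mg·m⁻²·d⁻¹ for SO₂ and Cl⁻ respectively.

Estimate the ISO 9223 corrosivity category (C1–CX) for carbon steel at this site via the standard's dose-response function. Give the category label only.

C1

carbon steel: T≤10 °C ⇒ hinge +0.150·(-12.8−10) = -3.4200
  Pd branch = 1.77·Pd^0.52·e^(0.02·RH+f) = 0.2484 μm/a
  Cl⁻ term: 0.102·4.2^0.62·exp(0.033·47+0.04·-12.8) = 0.7019
  r_corr = 0.2484 + 0.7019 = 0.9503 μm/a
Category bounds: 0…1.3 μm/a bracket r_corr ⇒ C1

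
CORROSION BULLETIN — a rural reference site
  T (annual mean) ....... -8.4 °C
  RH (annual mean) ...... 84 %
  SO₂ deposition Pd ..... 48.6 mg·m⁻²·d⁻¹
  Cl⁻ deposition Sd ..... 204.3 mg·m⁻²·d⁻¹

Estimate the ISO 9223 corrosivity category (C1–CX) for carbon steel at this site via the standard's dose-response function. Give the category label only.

C3

carbon steel: temperature factor f = +0.150·(-18.4) = -2.7600
  sulphur-dioxide contribution → 4.529 μm/a
  chloride contribution → 31.54 μm/a
  total first-year rate 36.07 μm/a
ISO 9223 Table 2 (carbon steel): 25 < 36.1 ≤ 50 μm/a ⇒ C3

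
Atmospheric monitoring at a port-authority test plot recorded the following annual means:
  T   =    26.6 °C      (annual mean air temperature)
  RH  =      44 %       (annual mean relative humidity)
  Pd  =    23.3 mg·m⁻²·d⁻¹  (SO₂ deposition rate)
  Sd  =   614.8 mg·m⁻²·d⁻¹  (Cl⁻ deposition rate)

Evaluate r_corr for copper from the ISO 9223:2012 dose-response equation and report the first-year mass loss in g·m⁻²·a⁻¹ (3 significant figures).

copper: f(T) = -0.080·(T−10) [T>10 °C] = -1.3280
  Pd branch = 0.0053·Pd^0.26·e^(0.059·RH+f) = 0.0427 μm/a
  Cl⁻ term: 0.01025·614.8^0.27·exp(0.036·44+0.049·26.6) = 1.042
  r_corr = 0.0427 + 1.042 = 1.084 μm/a
Convert to mass loss: 1.084 μm/a × 8.96 g/cm³ = 9.715 g·m⁻²·a⁻¹

r_corr = 9.71 g·m⁻²·a⁻¹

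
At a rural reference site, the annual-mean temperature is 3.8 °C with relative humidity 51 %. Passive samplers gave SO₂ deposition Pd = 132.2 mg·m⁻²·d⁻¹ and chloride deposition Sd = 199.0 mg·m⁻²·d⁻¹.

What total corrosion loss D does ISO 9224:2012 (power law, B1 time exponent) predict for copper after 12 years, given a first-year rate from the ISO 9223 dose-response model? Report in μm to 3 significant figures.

D(12) = 2.61 μm

copper: f(T) = +0.126·(T−10) [T≤10 °C] = -0.7812
  Pd branch = 0.0053·Pd^0.26·e^(0.059·RH+f) = 0.1751 μm/a
  Sd branch = 0.01025·Sd^0.27·e^(0.036·RH+0.049·T) = 0.3233 μm/a
  sum: 0.1751 + 0.3233 → r_corr = 0.4984 μm/a
Long-term exponent b (ISO 9224 Table 2, B1) = 0.667
  D(12) = 0.4984 × 12^0.667 = 0.4984 × 5.246 = 2.615 μm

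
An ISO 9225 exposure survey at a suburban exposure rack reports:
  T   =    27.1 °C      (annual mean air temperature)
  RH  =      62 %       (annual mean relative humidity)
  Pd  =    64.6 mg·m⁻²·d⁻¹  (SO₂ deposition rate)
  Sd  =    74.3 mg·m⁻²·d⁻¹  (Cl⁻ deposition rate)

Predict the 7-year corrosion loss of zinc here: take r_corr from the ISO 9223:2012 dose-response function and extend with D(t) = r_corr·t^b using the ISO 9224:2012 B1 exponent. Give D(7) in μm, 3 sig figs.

D(7) = 18.3 μm

zinc: T>10 °C ⇒ hinge -0.071·(27.1−10) = -1.2141
  SO₂ term: 0.0129·64.6^0.44·exp(0.046·62-1.2141) = 0.4154
  Cl⁻ term: 0.0175·74.3^0.57·exp(0.008·62+0.085·27.1) = 3.352
  r_corr = 0.4154 + 3.352 = 3.767 μm/a
Power-law: D(7) = r_corr · 7^0.813
  D(7) = 3.767 × 7^0.813 = 3.767 × 4.865 = 18.33 μm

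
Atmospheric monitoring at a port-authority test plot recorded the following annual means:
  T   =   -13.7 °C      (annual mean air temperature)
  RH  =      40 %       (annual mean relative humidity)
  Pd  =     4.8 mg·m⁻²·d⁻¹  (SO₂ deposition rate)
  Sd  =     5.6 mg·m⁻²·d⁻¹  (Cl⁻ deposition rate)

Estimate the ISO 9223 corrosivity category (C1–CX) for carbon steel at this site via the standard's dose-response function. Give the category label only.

C1

carbon steel: temperature factor f = +0.150·(-23.7) = -3.5550
  Pd branch = 1.77·Pd^0.52·e^(0.02·RH+f) = 0.2545 μm/a
  Cl⁻ term: 0.102·5.6^0.62·exp(0.033·40+0.04·-13.7) = 0.6423
  r_corr = 0.2545 + 0.6423 = 0.8969 μm/a
Category bounds: 0…1.3 μm/a bracket r_corr ⇒ C1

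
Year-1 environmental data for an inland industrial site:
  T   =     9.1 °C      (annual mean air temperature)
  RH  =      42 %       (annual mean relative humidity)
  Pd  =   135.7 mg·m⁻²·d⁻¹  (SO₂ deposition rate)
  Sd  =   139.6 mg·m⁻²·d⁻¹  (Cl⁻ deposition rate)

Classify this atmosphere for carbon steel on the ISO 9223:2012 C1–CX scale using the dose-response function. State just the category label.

C4

carbon steel: temperature factor f = +0.150·(-0.9) = -0.1350
  SO₂ term: 1.77·135.7^0.52·exp(0.02·42-0.1350) = 46.04
  Cl⁻ term: 0.102·139.6^0.62·exp(0.033·42+0.04·9.1) = 12.54
  r_corr = 46.04 + 12.54 = 58.58 μm/a
ISO 9223 Table 2 (carbon steel): 50 < 58.6 ≤ 80 μm/a ⇒ C4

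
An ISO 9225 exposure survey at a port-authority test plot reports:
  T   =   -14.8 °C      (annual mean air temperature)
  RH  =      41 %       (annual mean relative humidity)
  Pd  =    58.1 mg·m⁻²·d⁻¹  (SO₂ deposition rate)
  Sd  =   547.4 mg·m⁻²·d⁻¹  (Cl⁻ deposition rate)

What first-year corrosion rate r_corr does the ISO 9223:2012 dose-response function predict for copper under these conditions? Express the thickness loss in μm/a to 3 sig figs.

copper: T≤10 °C ⇒ hinge +0.126·(-14.8−10) = -3.1248
  sulphur-dioxide contribution → 0.007524 μm/a
  chloride contribution → 0.1192 μm/a
  ⇒ r_corr(copper) = 0.1267 μm/a

r_corr = 0.127 μm/a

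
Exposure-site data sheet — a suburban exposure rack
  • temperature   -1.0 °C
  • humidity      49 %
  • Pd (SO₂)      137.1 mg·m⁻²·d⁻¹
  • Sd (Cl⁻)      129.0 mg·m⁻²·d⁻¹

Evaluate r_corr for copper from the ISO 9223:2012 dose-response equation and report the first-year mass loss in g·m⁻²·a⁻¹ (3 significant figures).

copper: temperature factor f = +0.126·(-11.0) = -1.3860
  Pd branch = 0.0053·Pd^0.26·e^(0.059·RH+f) = 0.08581 μm/a
  Sd branch = 0.01025·Sd^0.27·e^(0.036·RH+0.049·T) = 0.2115 μm/a
  r_corr = 0.08581 + 0.2115 = 0.2973 μm/a
Convert to mass loss: 0.2973 μm/a × 8.96 g/cm³ = 2.664 g·m⁻²·a⁻¹

r_corr = 2.66 g·m⁻²·a⁻¹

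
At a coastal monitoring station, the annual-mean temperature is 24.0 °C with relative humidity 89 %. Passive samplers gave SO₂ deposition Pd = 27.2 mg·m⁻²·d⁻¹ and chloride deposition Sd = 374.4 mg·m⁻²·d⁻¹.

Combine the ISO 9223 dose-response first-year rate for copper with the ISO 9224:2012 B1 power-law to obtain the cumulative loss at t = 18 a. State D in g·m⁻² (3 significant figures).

copper: T>10 °C ⇒ hinge -0.080·(24.0−10) = -1.1200
  Pd branch = 0.0053·Pd^0.26·e^(0.059·RH+f) = 0.7786 μm/a
  Sd branch = 0.01025·Sd^0.27·e^(0.036·RH+0.049·T) = 4.053 μm/a
  r_corr = 0.7786 + 4.053 = 4.831 μm/a
ISO 9224: D(t) = r_corr · t^b with b = 0.667 (copper, B1)
  D(18) = 4.831 × 18^0.667 = 4.831 × 6.875 = 33.21 μm
  Mass loss = 33.21 μm × 8.96 g/cm³ = 297.6 g·m⁻²

D(18) = 298 g·m⁻²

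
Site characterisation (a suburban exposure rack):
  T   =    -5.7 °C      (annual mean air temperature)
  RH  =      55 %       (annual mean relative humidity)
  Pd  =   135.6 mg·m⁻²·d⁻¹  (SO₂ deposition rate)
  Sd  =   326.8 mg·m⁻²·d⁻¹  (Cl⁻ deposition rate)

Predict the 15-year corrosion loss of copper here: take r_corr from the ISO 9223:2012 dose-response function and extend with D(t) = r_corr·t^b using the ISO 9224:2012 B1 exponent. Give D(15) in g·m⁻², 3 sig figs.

D(15) = 18.3 g·m⁻²

copper: T≤10 °C ⇒ hinge +0.126·(-5.7−10) = -1.9782
  sulphur-dioxide contribution → 0.06743 μm/a
  chloride contribution → 0.268 μm/a
  ⇒ r_corr(copper) = 0.3355 μm/a
Power-law: D(15) = r_corr · 15^0.667
  D(15) = 0.3355 × 15^0.667 = 0.3355 × 6.088 = 2.042 μm
  Mass loss = 2.042 μm × 8.96 g/cm³ = 18.3 g·m⁻²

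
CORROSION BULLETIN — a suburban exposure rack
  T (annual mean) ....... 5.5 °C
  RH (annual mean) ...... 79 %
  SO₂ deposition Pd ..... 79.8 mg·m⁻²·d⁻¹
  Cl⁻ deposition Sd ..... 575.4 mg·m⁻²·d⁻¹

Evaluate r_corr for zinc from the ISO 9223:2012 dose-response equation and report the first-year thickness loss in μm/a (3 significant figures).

r_corr = 4.79 μm/a

zinc: f(T) = +0.038·(T−10) [T≤10 °C] = -0.1710
  SO₂ term: 0.0129·79.8^0.44·exp(0.046·79-0.1710) = 2.828
  Cl⁻ term: 0.0175·575.4^0.57·exp(0.008·79+0.085·5.5) = 1.967
  sum: 2.828 + 1.967 → r_corr = 4.794 μm/a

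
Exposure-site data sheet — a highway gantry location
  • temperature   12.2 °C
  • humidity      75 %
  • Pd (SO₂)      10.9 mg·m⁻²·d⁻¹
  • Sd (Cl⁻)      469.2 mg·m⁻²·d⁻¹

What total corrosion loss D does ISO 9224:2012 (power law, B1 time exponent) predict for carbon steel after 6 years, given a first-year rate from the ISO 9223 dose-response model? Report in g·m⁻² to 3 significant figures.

D(6) = 2.28e+03 g·m⁻²

carbon steel: T>10 °C ⇒ hinge -0.054·(12.2−10) = -0.1188
  sulphur-dioxide contribution → 24.39 μm/a
  chloride contribution → 89.47 μm/a
  total first-year rate 113.9 μm/a
ISO 9224: D(t) = r_corr · t^b with b = 0.523 (carbon steel, B1)
  D(6) = 113.9 × 6^0.523 = 113.9 × 2.553 = 290.6 μm
  Mass loss = 290.6 μm × 7.85 g/cm³ = 2281 g·m⁻²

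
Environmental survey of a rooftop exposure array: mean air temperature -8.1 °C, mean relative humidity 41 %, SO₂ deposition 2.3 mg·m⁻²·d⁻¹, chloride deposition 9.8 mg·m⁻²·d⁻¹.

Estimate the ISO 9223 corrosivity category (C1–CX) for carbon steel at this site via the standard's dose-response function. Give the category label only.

C2

carbon steel: temperature factor f = +0.150·(-18.1) = -2.7150
  Pd branch = 1.77·Pd^0.52·e^(0.02·RH+f) = 0.4103 μm/a
  Sd branch = 0.102·Sd^0.62·e^(0.033·RH+0.04·T) = 1.175 μm/a
  sum: 0.4103 + 1.175 → r_corr = 1.585 μm/a
ISO 9223 Table 2 (carbon steel): 1.3 < 1.59 ≤ 25 μm/a ⇒ C2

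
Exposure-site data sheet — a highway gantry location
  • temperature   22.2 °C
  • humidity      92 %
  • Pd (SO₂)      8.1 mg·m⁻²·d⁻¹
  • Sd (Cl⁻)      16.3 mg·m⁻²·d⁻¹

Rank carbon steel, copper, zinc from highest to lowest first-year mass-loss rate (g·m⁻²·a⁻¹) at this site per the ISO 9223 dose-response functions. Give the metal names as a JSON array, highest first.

["carbon steel", "copper", "zinc"]

carbon steel: temperature factor f = -0.054·(12.2) = -0.6588
  sulphur-dioxide contribution → 17.11 μm/a
  chloride contribution → 29.13 μm/a
  ⇒ r_corr(carbon steel) = 46.24 μm/a
  mass loss = 46.24 μm/a × 7.85 g/cm³ = 363 g·m⁻²·a⁻¹
copper: temperature factor f = -0.080·(12.2) = -0.9760
  sulphur-dioxide contribution → 0.7834 μm/a
  chloride contribution → 1.773 μm/a
  ⇒ r_corr(copper) = 2.557 μm/a
  mass loss = 2.557 μm/a × 8.96 g/cm³ = 22.91 g·m⁻²·a⁻¹
zinc: T>10 °C ⇒ hinge -0.071·(22.2−10) = -0.8662
  sulphur-dioxide contribution → 0.9377 μm/a
  chloride contribution → 1.183 μm/a
  total first-year rate 2.121 μm/a
  mass loss = 2.121 μm/a × 7.14 g/cm³ = 15.14 g·m⁻²·a⁻¹
Ordering by g·m⁻²·a⁻¹: carbon steel (363) > copper (22.9) > zinc (15.1)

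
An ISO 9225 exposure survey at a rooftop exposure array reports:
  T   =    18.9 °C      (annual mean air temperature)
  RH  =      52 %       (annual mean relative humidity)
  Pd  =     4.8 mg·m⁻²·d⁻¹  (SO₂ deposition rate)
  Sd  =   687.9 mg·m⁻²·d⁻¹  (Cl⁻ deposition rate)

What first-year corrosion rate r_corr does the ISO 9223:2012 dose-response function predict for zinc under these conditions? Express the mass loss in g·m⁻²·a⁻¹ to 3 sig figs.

zinc: f(T) = -0.071·(T−10) [T>10 °C] = -0.6319
  Pd branch = 0.0129·Pd^0.44·e^(0.046·RH+f) = 0.1495 μm/a
  Cl⁻ term: 0.0175·687.9^0.57·exp(0.008·52+0.085·18.9) = 5.48
  r_corr = 0.1495 + 5.48 = 5.63 μm/a
Convert to mass loss: 5.63 μm/a × 7.14 g/cm³ = 40.2 g·m⁻²·a⁻¹

r_corr = 40.2 g·m⁻²·a⁻¹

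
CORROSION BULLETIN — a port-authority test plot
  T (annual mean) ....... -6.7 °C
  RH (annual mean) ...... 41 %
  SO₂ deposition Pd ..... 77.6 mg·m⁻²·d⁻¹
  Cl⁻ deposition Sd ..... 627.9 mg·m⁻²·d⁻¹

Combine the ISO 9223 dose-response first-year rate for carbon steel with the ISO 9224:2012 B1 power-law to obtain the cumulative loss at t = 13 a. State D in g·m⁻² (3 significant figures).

carbon steel: T≤10 °C ⇒ hinge +0.150·(-6.7−10) = -2.5050
  SO₂ term: 1.77·77.6^0.52·exp(0.02·41-2.5050) = 3.154
  Sd branch = 0.102·Sd^0.62·e^(0.033·RH+0.04·T) = 16.39 μm/a
  r_corr = 3.154 + 16.39 = 19.54 μm/a
Long-term exponent b (ISO 9224 Table 2, B1) = 0.523
  D(13) = 19.54 × 13^0.523 = 19.54 × 3.825 = 74.74 μm
  Mass loss = 74.74 μm × 7.85 g/cm³ = 586.7 g·m⁻²

D(13) = 587 g·m⁻²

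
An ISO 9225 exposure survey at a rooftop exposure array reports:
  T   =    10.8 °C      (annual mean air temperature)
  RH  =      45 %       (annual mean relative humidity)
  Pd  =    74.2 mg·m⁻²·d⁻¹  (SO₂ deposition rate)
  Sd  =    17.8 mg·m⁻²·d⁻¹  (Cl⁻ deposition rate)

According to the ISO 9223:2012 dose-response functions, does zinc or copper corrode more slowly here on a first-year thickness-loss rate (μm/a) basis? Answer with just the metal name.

zinc: temperature factor f = -0.071·(0.8) = -0.0568
  Pd branch = 0.0129·Pd^0.44·e^(0.046·RH+f) = 0.6425 μm/a
  Sd branch = 0.0175·Sd^0.57·e^(0.008·RH+0.085·T) = 0.3242 μm/a
  sum: 0.6425 + 0.3242 → r_corr = 0.9667 μm/a
copper: f(T) = -0.080·(T−10) [T>10 °C] = -0.0640
  Pd branch = 0.0053·Pd^0.26·e^(0.059·RH+f) = 0.2167 μm/a
  Cl⁻ term: 0.01025·17.8^0.27·exp(0.036·45+0.049·10.8) = 0.1913
  r_corr = 0.2167 + 0.1913 = 0.408 μm/a
Ordering by μm/a: zinc (0.967) > copper (0.408)

copper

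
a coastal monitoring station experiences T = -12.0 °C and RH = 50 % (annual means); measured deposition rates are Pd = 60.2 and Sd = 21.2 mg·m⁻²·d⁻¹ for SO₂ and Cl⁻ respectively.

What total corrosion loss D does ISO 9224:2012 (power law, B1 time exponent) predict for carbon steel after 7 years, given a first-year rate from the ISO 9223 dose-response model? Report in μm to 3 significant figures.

D(7) = 10.2 μm

carbon steel: f(T) = +0.150·(T−10) [T≤10 °C] = -3.3000
  Pd branch = 1.77·Pd^0.52·e^(0.02·RH+f) = 1.494 μm/a
  Cl⁻ term: 0.102·21.2^0.62·exp(0.033·50+0.04·-12.0) = 2.183
  sum: 1.494 + 2.183 → r_corr = 3.677 μm/a
ISO 9224: D(t) = r_corr · t^b with b = 0.523 (carbon steel, B1)
  D(7) = 3.677 × 7^0.523 = 3.677 × 2.767 = 10.18 μm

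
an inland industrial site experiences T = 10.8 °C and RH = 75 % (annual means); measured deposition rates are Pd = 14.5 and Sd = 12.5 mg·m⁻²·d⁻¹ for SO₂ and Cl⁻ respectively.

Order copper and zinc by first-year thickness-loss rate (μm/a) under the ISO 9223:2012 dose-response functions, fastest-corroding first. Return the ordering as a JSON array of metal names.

copper: T>10 °C ⇒ hinge -0.080·(10.8−10) = -0.0640
  Pd branch = 0.0053·Pd^0.26·e^(0.059·RH+f) = 0.8321 μm/a
  Sd branch = 0.01025·Sd^0.27·e^(0.036·RH+0.049·T) = 0.5121 μm/a
  r_corr = 0.8321 + 0.5121 = 1.344 μm/a
zinc: temperature factor f = -0.071·(0.8) = -0.0568
  Pd branch = 0.0129·Pd^0.44·e^(0.046·RH+f) = 1.245 μm/a
  Cl⁻ term: 0.0175·12.5^0.57·exp(0.008·75+0.085·10.8) = 0.3369
  r_corr = 1.245 + 0.3369 = 1.582 μm/a
Ordering by μm/a: zinc (1.58) > copper (1.34)

["zinc", "copper"]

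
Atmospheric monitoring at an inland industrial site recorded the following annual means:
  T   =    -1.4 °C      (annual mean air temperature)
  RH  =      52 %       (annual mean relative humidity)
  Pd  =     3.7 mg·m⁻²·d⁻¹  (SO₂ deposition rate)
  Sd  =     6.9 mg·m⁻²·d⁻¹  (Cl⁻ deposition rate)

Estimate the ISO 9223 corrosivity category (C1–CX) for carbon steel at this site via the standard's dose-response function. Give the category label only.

C2

carbon steel: temperature factor f = +0.150·(-11.4) = -1.7100
  Pd branch = 1.77·Pd^0.52·e^(0.02·RH+f) = 1.788 μm/a
  Cl⁻ term: 0.102·6.9^0.62·exp(0.033·52+0.04·-1.4) = 1.777
  sum: 1.788 + 1.777 → r_corr = 3.565 μm/a
ISO 9223 Table 2 (carbon steel): 1.3 < 3.57 ≤ 25 μm/a ⇒ C2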